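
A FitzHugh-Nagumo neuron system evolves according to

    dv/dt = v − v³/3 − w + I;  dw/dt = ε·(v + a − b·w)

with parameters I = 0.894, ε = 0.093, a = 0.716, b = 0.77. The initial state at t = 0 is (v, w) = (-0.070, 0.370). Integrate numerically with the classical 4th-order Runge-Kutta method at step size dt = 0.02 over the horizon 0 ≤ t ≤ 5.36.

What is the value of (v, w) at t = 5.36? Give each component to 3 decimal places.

t=0.000: state=(-0.070, 0.370)
step 1 (dt=0.02): k1=(0.454, 0.034), k2=(0.458, 0.034), k3=(0.458, 0.034), k4=(0.463, 0.034); state += dt/6·(k1+2k2+2k3+k4)
t=0.020: state=(-0.061, 0.371)
t=0.040: state=(-0.051, 0.371)
t=0.060: state=(-0.042, 0.372)
continuing one RK4 step at a time; state shown every 10 steps (Δt=0.2):
t=0.200: state=(0.030, 0.378)
t=0.400: state=(0.150, 0.387)
t=0.600: state=(0.293, 0.399)
t=0.800: state=(0.462, 0.413)
t=1.000: state=(0.656, 0.431)
t=1.200: state=(0.869, 0.452)
t=1.400: state=(1.087, 0.477)
t=1.600: state=(1.292, 0.505)
t=1.800: state=(1.467, 0.537)
t=2.000: state=(1.600, 0.571)
t=2.200: state=(1.691, 0.607)
t=2.400: state=(1.749, 0.643)
t=2.600: state=(1.781, 0.680)
t=2.800: state=(1.796, 0.716)
t=3.000: state=(1.800, 0.752)
t=3.200: state=(1.796, 0.788)
t=3.400: state=(1.788, 0.823)
t=3.600: state=(1.778, 0.858)
t=3.800: state=(1.765, 0.892)
t=4.000: state=(1.752, 0.925)
t=4.200: state=(1.737, 0.957)
t=4.400: state=(1.722, 0.988)
t=4.600: state=(1.707, 1.019)
t=4.800: state=(1.692, 1.049)
t=5.000: state=(1.676, 1.079)
t=5.200: state=(1.660, 1.107)
t=5.360: state=(1.648, 1.130)

(v, w) = (1.648, 1.130)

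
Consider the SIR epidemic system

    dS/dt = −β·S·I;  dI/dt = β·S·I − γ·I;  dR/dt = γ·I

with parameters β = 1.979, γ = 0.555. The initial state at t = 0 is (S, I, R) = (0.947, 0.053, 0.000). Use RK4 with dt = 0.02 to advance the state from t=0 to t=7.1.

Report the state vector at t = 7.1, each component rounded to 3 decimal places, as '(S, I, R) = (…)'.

t=0.000: state=(0.947, 0.053, 0.000)
step 1 (dt=0.02): k1=(-0.099, 0.070, 0.029), k2=(-0.101, 0.071, 0.030), k3=(-0.101, 0.071, 0.030), k4=(-0.102, 0.072, 0.030); state += dt/6·(k1+2k2+2k3+k4)
t=0.020: state=(0.945, 0.054, 0.001)
t=0.040: state=(0.943, 0.056, 0.001)
t=0.060: state=(0.941, 0.057, 0.002)
continuing one RK4 step at a time; state shown every 25 steps (Δt=0.5):
t=0.500: state=(0.880, 0.099, 0.021)
t=1.000: state=(0.771, 0.171, 0.058)
t=1.500: state=(0.624, 0.259, 0.117)
t=2.000: state=(0.463, 0.336, 0.200)
t=2.500: state=(0.325, 0.375, 0.300)
t=3.000: state=(0.224, 0.372, 0.405)
t=3.500: state=(0.157, 0.339, 0.504)
t=4.000: state=(0.115, 0.293, 0.592)
t=4.500: state=(0.088, 0.246, 0.666)
t=5.000: state=(0.071, 0.201, 0.728)
t=5.500: state=(0.059, 0.162, 0.779)
t=6.000: state=(0.051, 0.130, 0.819)
t=6.500: state=(0.046, 0.103, 0.851)
t=7.000: state=(0.042, 0.082, 0.877)
t=7.100: state=(0.041, 0.078, 0.881)

(S, I, R) = (0.041, 0.078, 0.881)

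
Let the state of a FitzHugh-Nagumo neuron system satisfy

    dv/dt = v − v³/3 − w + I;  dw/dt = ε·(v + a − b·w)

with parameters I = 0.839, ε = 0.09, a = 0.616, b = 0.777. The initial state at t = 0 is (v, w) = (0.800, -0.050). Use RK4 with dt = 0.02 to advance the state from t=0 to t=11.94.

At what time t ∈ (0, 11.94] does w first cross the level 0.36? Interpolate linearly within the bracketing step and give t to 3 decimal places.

t=0.000: state=(0.800, -0.050)
step 1 (dt=0.02): k1=(1.518, 0.131), k2=(1.522, 0.132), k3=(1.522, 0.132), k4=(1.526, 0.133); state += dt/6·(k1+2k2+2k3+k4)
t=0.020: state=(0.830, -0.047)
t=0.040: state=(0.861, -0.045)
t=0.060: state=(0.892, -0.042)
continuing one RK4 step at a time; state shown every 25 steps (Δt=0.5):
t=0.500: state=(1.517, 0.031)
t=1.000: state=(1.884, 0.134)
t=1.500: state=(1.965, 0.242)
t=2.000: state=(1.956, 0.348)
t=2.040: state=(1.954, 0.356)
next step: t=2.060: state=(1.953, 0.360) — w has crossed 0.36
linear interpolation between t=2.040 (0.35627) and t=2.060 (0.36039) → t≈2.058

t = 2.058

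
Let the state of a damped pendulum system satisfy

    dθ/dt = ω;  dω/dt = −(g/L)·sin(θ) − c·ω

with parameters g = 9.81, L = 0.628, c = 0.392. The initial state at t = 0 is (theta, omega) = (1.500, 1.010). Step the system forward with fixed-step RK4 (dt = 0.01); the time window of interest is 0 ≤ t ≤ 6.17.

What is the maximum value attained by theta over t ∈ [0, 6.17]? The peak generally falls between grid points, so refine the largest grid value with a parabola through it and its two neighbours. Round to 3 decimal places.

max theta = 1.532

t=0.000: state=(1.500, 1.010)
step 1 (dt=0.01): k1=(1.010, -15.978), k2=(0.930, -15.952), k3=(0.930, -15.952), k4=(0.850, -15.925); state += dt/6·(k1+2k2+2k3+k4)
t=0.010: state=(1.509, 0.850)
t=0.020: state=(1.517, 0.692)
t=0.030: state=(1.523, 0.533)
continuing one RK4 step at a time; state shown every 20 steps (Δt=0.2):
t=0.200: state=(1.390, -2.060)
t=0.400: state=(0.713, -4.516)
t=0.600: state=(-0.269, -4.806)
t=0.800: state=(-1.034, -2.567)
t=1.000: state=(-1.250, 0.414)
t=1.200: state=(-0.890, 3.061)
t=1.400: state=(-0.119, 4.288)
t=1.600: state=(0.658, 3.113)
t=1.800: state=(1.034, 0.554)
t=2.000: state=(0.880, -2.012)
t=2.200: state=(0.296, -3.559)
t=2.400: state=(-0.405, -3.094)
t=2.600: state=(-0.833, -1.041)
t=2.800: state=(-0.802, 1.309)
t=3.000: state=(-0.360, 2.905)
t=3.200: state=(0.246, 2.839)
t=3.400: state=(0.670, 1.226)
t=3.600: state=(0.706, -0.855)
t=3.800: state=(0.366, -2.376)
t=4.000: state=(-0.150, -2.513)
t=4.200: state=(-0.543, -1.241)
t=4.400: state=(-0.611, 0.568)
t=4.600: state=(-0.344, 1.960)
t=4.800: state=(0.094, 2.187)
t=5.000: state=(0.446, 1.170)
t=5.200: state=(0.525, -0.391)
t=5.400: state=(0.311, -1.632)
t=5.600: state=(-0.061, -1.888)
t=5.800: state=(-0.370, -1.059)
t=6.000: state=(-0.450, 0.281)
t=6.170: state=(-0.314, 1.251)
largest grid value and its neighbours: theta(0.050)=1.53064, theta(0.060)=1.53204, theta(0.070)=1.53187
parabola through these three points peaks at t≈0.064 with theta≈1.53216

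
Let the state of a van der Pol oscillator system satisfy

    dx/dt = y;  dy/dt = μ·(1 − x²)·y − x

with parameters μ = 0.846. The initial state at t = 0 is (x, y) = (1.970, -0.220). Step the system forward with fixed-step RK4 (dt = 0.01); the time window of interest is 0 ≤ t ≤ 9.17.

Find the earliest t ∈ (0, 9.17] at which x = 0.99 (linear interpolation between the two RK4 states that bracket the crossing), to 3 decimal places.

t = 1.307

t=0.000: state=(1.970, -0.220)
step 1 (dt=0.01): k1=(-0.220, -1.434), k2=(-0.227, -1.416), k3=(-0.227, -1.416), k4=(-0.234, -1.399); state += dt/6·(k1+2k2+2k3+k4)
t=0.010: state=(1.968, -0.234)
t=0.020: state=(1.965, -0.248)
t=0.030: state=(1.963, -0.261)
continuing one RK4 step at a time; state shown every 50 steps (Δt=0.5):
t=0.500: state=(1.732, -0.665)
t=1.000: state=(1.325, -0.971)
t=1.300: state=(0.998, -1.222)
next step: t=1.310: state=(0.986, -1.232) — x has crossed 0.99
linear interpolation between t=1.300 (0.99845) and t=1.310 (0.98618) → t≈1.307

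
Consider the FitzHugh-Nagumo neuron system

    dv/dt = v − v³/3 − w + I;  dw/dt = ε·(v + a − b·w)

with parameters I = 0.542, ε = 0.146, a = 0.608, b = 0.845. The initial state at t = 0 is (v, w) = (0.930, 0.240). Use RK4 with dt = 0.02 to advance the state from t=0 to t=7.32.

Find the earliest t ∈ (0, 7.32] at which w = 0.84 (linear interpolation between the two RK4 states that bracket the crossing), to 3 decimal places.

t = 2.447

t=0.000: state=(0.930, 0.240)
step 1 (dt=0.02): k1=(0.964, 0.195), k2=(0.963, 0.196), k3=(0.963, 0.196), k4=(0.962, 0.197); state += dt/6·(k1+2k2+2k3+k4)
t=0.020: state=(0.949, 0.244)
t=0.040: state=(0.968, 0.248)
t=0.060: state=(0.988, 0.252)
continuing one RK4 step at a time; state shown every 25 steps (Δt=0.5):
t=0.500: state=(1.365, 0.351)
t=1.000: state=(1.609, 0.480)
t=1.500: state=(1.679, 0.611)
t=2.000: state=(1.666, 0.736)
t=2.440: state=(1.627, 0.838)
next step: t=2.460: state=(1.624, 0.843) — w has crossed 0.84
linear interpolation between t=2.440 (0.83840) and t=2.460 (0.84285) → t≈2.447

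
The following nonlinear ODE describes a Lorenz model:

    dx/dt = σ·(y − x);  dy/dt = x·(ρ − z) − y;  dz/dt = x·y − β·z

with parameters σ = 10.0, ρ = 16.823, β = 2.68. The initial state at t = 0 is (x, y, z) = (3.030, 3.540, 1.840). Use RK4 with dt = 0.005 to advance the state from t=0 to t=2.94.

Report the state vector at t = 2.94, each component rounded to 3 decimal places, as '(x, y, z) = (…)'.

t=0.000: state=(3.030, 3.540, 1.840)
step 1 (dt=0.005): k1=(5.100, 41.858, 5.795), k2=(6.019, 41.901, 6.120), k3=(5.997, 41.933, 6.126), k4=(6.897, 42.004, 6.461); state += dt/6·(k1+2k2+2k3+k4)
t=0.005: state=(3.060, 3.750, 1.871)
t=0.010: state=(3.099, 3.960, 1.905)
t=0.015: state=(3.146, 4.172, 1.942)
continuing one RK4 step at a time; state shown every 20 steps (Δt=0.1):
t=0.100: state=(5.046, 8.403, 3.483)
t=0.200: state=(9.475, 14.540, 10.254)
t=0.300: state=(12.828, 12.840, 23.035)
t=0.400: state=(8.854, 2.403, 25.078)
t=0.500: state=(3.159, -1.040, 19.336)
t=0.600: state=(0.465, -1.040, 14.641)
t=0.700: state=(-0.450, -0.995, 11.207)
t=0.800: state=(-0.909, -1.368, 8.644)
t=0.900: state=(-1.499, -2.278, 6.802)
t=1.000: state=(-2.597, -4.091, 5.770)
t=1.100: state=(-4.669, -7.405, 6.243)
t=1.200: state=(-8.072, -11.942, 10.334)
t=1.300: state=(-11.201, -12.620, 19.211)
t=1.400: state=(-9.726, -5.735, 23.669)
t=1.500: state=(-5.262, -1.247, 20.146)
t=1.600: state=(-2.417, -0.689, 15.668)
t=1.700: state=(-1.467, -1.123, 12.122)
t=1.800: state=(-1.498, -1.848, 9.457)
t=1.900: state=(-2.139, -3.095, 7.621)
t=2.000: state=(-3.507, -5.356, 6.868)
t=2.100: state=(-5.959, -9.026, 8.265)
t=2.200: state=(-9.306, -12.470, 13.863)
t=2.300: state=(-10.831, -10.066, 21.453)
t=2.400: state=(-7.979, -3.877, 22.200)
t=2.500: state=(-4.276, -1.416, 18.222)
t=2.600: state=(-2.412, -1.423, 14.303)
t=2.700: state=(-2.019, -2.115, 11.263)
t=2.800: state=(-2.490, -3.326, 9.140)
t=2.900: state=(-3.734, -5.427, 8.176)
t=2.940: state=(-4.493, -6.601, 8.284)

(x, y, z) = (-4.493, -6.601, 8.284)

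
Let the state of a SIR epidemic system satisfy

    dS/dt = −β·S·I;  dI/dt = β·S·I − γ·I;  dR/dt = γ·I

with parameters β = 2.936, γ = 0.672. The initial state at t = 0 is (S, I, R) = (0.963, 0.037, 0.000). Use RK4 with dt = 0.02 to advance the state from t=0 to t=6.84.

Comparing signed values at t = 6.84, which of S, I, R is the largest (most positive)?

t=0.000: state=(0.963, 0.037, 0.000)
step 1 (dt=0.02): k1=(-0.105, 0.080, 0.025), k2=(-0.107, 0.081, 0.025), k3=(-0.107, 0.081, 0.025), k4=(-0.109, 0.083, 0.026); state += dt/6·(k1+2k2+2k3+k4)
t=0.020: state=(0.961, 0.039, 0.001)
t=0.040: state=(0.959, 0.040, 0.001)
t=0.060: state=(0.956, 0.042, 0.002)
continuing one RK4 step at a time; state shown every 25 steps (Δt=0.5):
t=0.500: state=(0.875, 0.103, 0.022)
t=1.000: state=(0.688, 0.235, 0.077)
t=1.500: state=(0.435, 0.383, 0.182)
t=2.000: state=(0.234, 0.442, 0.324)
t=2.500: state=(0.124, 0.407, 0.468)
t=3.000: state=(0.072, 0.335, 0.593)
t=3.500: state=(0.047, 0.260, 0.693)
t=4.000: state=(0.033, 0.197, 0.770)
t=4.500: state=(0.026, 0.147, 0.827)
t=5.000: state=(0.022, 0.109, 0.870)
t=5.500: state=(0.019, 0.080, 0.901)
t=6.000: state=(0.017, 0.059, 0.924)
t=6.500: state=(0.016, 0.043, 0.941)
t=6.840: state=(0.015, 0.035, 0.950)
compare at T: S=0.015, I=0.035, R=0.950

largest component: R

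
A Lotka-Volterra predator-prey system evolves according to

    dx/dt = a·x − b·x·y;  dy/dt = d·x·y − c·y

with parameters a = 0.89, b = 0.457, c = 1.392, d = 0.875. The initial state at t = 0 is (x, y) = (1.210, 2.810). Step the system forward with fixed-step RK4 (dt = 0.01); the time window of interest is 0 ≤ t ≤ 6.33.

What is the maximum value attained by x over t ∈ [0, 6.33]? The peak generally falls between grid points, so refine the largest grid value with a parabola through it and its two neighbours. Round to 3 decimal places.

t=0.000: state=(1.210, 2.810)
step 1 (dt=0.01): k1=(-0.477, -0.936), k2=(-0.473, -0.941), k3=(-0.473, -0.941), k4=(-0.470, -0.945); state += dt/6·(k1+2k2+2k3+k4)
t=0.010: state=(1.205, 2.801)
t=0.020: state=(1.201, 2.791)
t=0.030: state=(1.196, 2.782)
continuing one RK4 step at a time; state shown every 25 steps (Δt=0.25):
t=0.250: state=(1.112, 2.556)
t=0.500: state=(1.054, 2.286)
t=0.750: state=(1.029, 2.026)
t=1.000: state=(1.034, 1.791)
t=1.250: state=(1.065, 1.591)
t=1.500: state=(1.120, 1.426)
t=1.750: state=(1.198, 1.297)
t=2.000: state=(1.298, 1.203)
t=2.250: state=(1.419, 1.143)
t=2.500: state=(1.558, 1.117)
t=2.750: state=(1.713, 1.128)
t=3.000: state=(1.876, 1.179)
t=3.250: state=(2.038, 1.278)
t=3.500: state=(2.182, 1.432)
t=3.750: state=(2.287, 1.650)
t=4.000: state=(2.330, 1.933)
t=4.250: state=(2.290, 2.266)
t=4.500: state=(2.165, 2.609)
t=4.750: state=(1.973, 2.899)
t=5.000: state=(1.750, 3.077)
t=5.250: state=(1.533, 3.109)
t=5.500: state=(1.349, 3.007)
t=5.750: state=(1.208, 2.806)
t=6.000: state=(1.111, 2.551)
t=6.250: state=(1.053, 2.281)
t=6.330: state=(1.042, 2.196)
largest grid value and its neighbours: x(4.000)=2.32977, x(4.010)=2.32985, x(4.020)=2.32981
parabola through these three points peaks at t≈4.011 with x≈2.32986

max x = 2.330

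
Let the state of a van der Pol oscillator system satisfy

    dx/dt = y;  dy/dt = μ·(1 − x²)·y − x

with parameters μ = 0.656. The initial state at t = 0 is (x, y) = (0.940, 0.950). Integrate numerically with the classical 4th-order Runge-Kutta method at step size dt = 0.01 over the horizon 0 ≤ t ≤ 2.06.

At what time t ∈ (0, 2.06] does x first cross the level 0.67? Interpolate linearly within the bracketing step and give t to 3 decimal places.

t = 1.811

t=0.000: state=(0.940, 0.950)
step 1 (dt=0.01): k1=(0.950, -0.867), k2=(0.946, -0.878), k3=(0.946, -0.878), k4=(0.941, -0.889); state += dt/6·(k1+2k2+2k3+k4)
t=0.010: state=(0.949, 0.941)
t=0.020: state=(0.959, 0.932)
t=0.030: state=(0.968, 0.923)
continuing one RK4 step at a time; state shown every 10 steps (Δt=0.1):
t=0.100: state=(1.030, 0.853)
t=0.200: state=(1.110, 0.738)
t=0.300: state=(1.178, 0.610)
t=0.400: state=(1.232, 0.474)
t=0.500: state=(1.272, 0.333)
t=0.600: state=(1.298, 0.193)
t=0.700: state=(1.311, 0.057)
t=0.800: state=(1.310, -0.074)
t=0.900: state=(1.296, -0.198)
t=1.000: state=(1.271, -0.315)
t=1.100: state=(1.234, -0.427)
t=1.200: state=(1.185, -0.533)
t=1.300: state=(1.127, -0.636)
t=1.400: state=(1.058, -0.737)
t=1.500: state=(0.980, -0.837)
t=1.600: state=(0.891, -0.938)
t=1.700: state=(0.792, -1.041)
t=1.800: state=(0.683, -1.147)
t=1.810: state=(0.671, -1.158)
next step: t=1.820: state=(0.660, -1.169) — x has crossed 0.67
linear interpolation between t=1.810 (0.67118) and t=1.820 (0.65954) → t≈1.811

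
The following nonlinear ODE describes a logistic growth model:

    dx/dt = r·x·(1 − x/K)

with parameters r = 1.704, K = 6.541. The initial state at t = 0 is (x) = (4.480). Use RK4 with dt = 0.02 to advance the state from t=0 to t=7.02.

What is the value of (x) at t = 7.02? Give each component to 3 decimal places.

t=0.000: state=(4.480)
step 1 (dt=0.02): k1=(2.405), k2=(2.390), k3=(2.390), k4=(2.375); state += dt/6·(k1+2k2+2k3+k4)
t=0.020: state=(4.528)
t=0.040: state=(4.575)
t=0.060: state=(4.622)
continuing one RK4 step at a time; state shown every 25 steps (Δt=0.5):
t=0.500: state=(5.468)
t=1.000: state=(6.036)
t=1.500: state=(6.315)
t=2.000: state=(6.443)
t=2.500: state=(6.499)
t=3.000: state=(6.523)
t=3.500: state=(6.533)
t=4.000: state=(6.538)
t=4.500: state=(6.540)
t=5.000: state=(6.540)
t=5.500: state=(6.541)
t=6.000: state=(6.541)
t=6.500: state=(6.541)
t=7.000: state=(6.541)
t=7.020: state=(6.541)

(x) = (6.541)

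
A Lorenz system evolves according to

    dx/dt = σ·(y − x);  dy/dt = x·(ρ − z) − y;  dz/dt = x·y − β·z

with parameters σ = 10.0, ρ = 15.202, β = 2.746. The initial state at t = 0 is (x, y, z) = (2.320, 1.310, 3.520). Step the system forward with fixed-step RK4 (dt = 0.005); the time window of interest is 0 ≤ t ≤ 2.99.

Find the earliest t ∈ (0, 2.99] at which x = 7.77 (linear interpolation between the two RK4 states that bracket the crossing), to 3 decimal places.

t=0.000: state=(2.320, 1.310, 3.520)
step 1 (dt=0.005): k1=(-10.100, 25.792, -6.627), k2=(-9.203, 25.471, -6.466), k3=(-9.233, 25.497, -6.466), k4=(-8.363, 25.199, -6.309); state += dt/6·(k1+2k2+2k3+k4)
t=0.005: state=(2.274, 1.437, 3.488)
t=0.010: state=(2.236, 1.562, 3.457)
t=0.015: state=(2.206, 1.685, 3.428)
continuing one RK4 step at a time; state shown every 20 steps (Δt=0.1):
t=0.100: state=(2.572, 3.760, 3.193)
t=0.200: state=(4.508, 7.209, 4.117)
t=0.295: state=(7.724, 11.621, 8.108)
next step: t=0.300: state=(7.919, 11.833, 8.453) — x has crossed 7.77
linear interpolation between t=0.295 (7.72358) and t=0.300 (7.91892) → t≈0.296

t = 0.296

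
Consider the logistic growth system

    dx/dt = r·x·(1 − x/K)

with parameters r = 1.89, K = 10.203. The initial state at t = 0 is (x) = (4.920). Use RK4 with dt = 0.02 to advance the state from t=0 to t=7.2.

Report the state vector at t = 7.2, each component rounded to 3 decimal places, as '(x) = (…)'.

t=0.000: state=(4.920)
step 1 (dt=0.02): k1=(4.815), k2=(4.818), k3=(4.818), k4=(4.820); state += dt/6·(k1+2k2+2k3+k4)
t=0.020: state=(5.016)
t=0.040: state=(5.113)
t=0.060: state=(5.209)
continuing one RK4 step at a time; state shown every 25 steps (Δt=0.5):
t=0.500: state=(7.199)
t=1.000: state=(8.779)
t=1.500: state=(9.598)
t=2.000: state=(9.959)
t=2.500: state=(10.107)
t=3.000: state=(10.165)
t=3.500: state=(10.188)
t=4.000: state=(10.197)
t=4.500: state=(10.201)
t=5.000: state=(10.202)
t=5.500: state=(10.203)
t=6.000: state=(10.203)
t=6.500: state=(10.203)
t=7.000: state=(10.203)
t=7.200: state=(10.203)

(x) = (10.203)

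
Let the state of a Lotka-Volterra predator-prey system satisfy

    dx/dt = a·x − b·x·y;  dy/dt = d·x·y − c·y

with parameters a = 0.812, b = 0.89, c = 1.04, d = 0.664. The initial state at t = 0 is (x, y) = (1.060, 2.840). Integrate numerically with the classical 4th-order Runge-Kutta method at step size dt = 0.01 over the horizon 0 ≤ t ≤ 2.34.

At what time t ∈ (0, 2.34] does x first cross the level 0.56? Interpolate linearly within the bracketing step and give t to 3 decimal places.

t=0.000: state=(1.060, 2.840)
step 1 (dt=0.01): k1=(-1.819, -0.955), k2=(-1.798, -0.970), k3=(-1.799, -0.970), k4=(-1.779, -0.985); state += dt/6·(k1+2k2+2k3+k4)
t=0.010: state=(1.042, 2.830)
t=0.020: state=(1.024, 2.820)
t=0.030: state=(1.007, 2.810)
continuing one RK4 step at a time; state shown every 10 steps (Δt=0.1):
t=0.100: state=(0.897, 2.731)
t=0.200: state=(0.767, 2.600)
t=0.300: state=(0.665, 2.457)
t=0.400: state=(0.583, 2.308)
t=0.430: state=(0.562, 2.263)
next step: t=0.440: state=(0.555, 2.248) — x has crossed 0.56
linear interpolation between t=0.430 (0.56199) and t=0.440 (0.55532) → t≈0.433

t = 0.433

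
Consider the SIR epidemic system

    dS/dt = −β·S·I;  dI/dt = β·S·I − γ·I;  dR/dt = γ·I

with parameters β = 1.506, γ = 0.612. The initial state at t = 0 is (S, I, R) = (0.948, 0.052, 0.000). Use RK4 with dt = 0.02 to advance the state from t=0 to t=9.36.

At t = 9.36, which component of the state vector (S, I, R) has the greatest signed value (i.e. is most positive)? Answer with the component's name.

t=0.000: state=(0.948, 0.052, 0.000)
step 1 (dt=0.02): k1=(-0.074, 0.042, 0.032), k2=(-0.075, 0.043, 0.032), k3=(-0.075, 0.043, 0.032), k4=(-0.075, 0.043, 0.032); state += dt/6·(k1+2k2+2k3+k4)
t=0.020: state=(0.947, 0.053, 0.001)
t=0.040: state=(0.945, 0.054, 0.001)
t=0.060: state=(0.943, 0.055, 0.002)
continuing one RK4 step at a time; state shown every 25 steps (Δt=0.5):
t=0.500: state=(0.904, 0.077, 0.020)
t=1.000: state=(0.843, 0.109, 0.048)
t=1.500: state=(0.765, 0.148, 0.087)
t=2.000: state=(0.674, 0.187, 0.138)
t=2.500: state=(0.578, 0.221, 0.201)
t=3.000: state=(0.485, 0.243, 0.272)
t=3.500: state=(0.402, 0.249, 0.348)
t=4.000: state=(0.334, 0.242, 0.424)
t=4.500: state=(0.280, 0.225, 0.495)
t=5.000: state=(0.239, 0.201, 0.560)
t=5.500: state=(0.207, 0.175, 0.618)
t=6.000: state=(0.183, 0.149, 0.667)
t=6.500: state=(0.165, 0.125, 0.709)
t=7.000: state=(0.152, 0.104, 0.744)
t=7.500: state=(0.141, 0.085, 0.773)
t=8.000: state=(0.133, 0.070, 0.797)
t=8.500: state=(0.127, 0.057, 0.816)
t=9.000: state=(0.122, 0.046, 0.832)
t=9.360: state=(0.120, 0.039, 0.841)
compare at T: S=0.120, I=0.039, R=0.841

largest component: R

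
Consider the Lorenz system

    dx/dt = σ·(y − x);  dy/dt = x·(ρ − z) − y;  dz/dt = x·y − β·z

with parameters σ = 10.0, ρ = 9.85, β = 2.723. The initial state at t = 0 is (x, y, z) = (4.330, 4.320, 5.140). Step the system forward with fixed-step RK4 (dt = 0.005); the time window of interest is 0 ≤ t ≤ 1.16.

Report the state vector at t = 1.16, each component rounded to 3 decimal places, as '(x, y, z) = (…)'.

(x, y, z) = (5.035, 5.669, 7.607)

t=0.000: state=(4.330, 4.320, 5.140)
step 1 (dt=0.005): k1=(-0.100, 16.074, 4.709), k2=(0.304, 15.982, 4.850), k3=(0.292, 15.985, 4.853), k4=(0.685, 15.896, 4.996); state += dt/6·(k1+2k2+2k3+k4)
t=0.005: state=(4.331, 4.400, 5.164)
t=0.010: state=(4.337, 4.479, 5.190)
t=0.015: state=(4.346, 4.557, 5.217)
continuing one RK4 step at a time; state shown every 10 steps (Δt=0.05):
t=0.050: state=(4.491, 5.086, 5.454)
t=0.100: state=(4.877, 5.785, 5.952)
t=0.150: state=(5.367, 6.391, 6.657)
t=0.200: state=(5.871, 6.832, 7.556)
t=0.250: state=(6.300, 7.028, 8.578)
t=0.300: state=(6.574, 6.921, 9.598)
t=0.350: state=(6.633, 6.517, 10.462)
t=0.400: state=(6.461, 5.902, 11.038)
t=0.450: state=(6.093, 5.206, 11.264)
t=0.500: state=(5.603, 4.556, 11.162)
t=0.550: state=(5.074, 4.034, 10.808)
t=0.600: state=(4.582, 3.669, 10.296)
t=0.650: state=(4.173, 3.456, 9.710)
t=0.700: state=(3.869, 3.374, 9.112)
t=0.750: state=(3.676, 3.397, 8.546)
t=0.800: state=(3.587, 3.508, 8.042)
t=0.850: state=(3.593, 3.691, 7.621)
t=0.900: state=(3.682, 3.936, 7.298)
t=0.950: state=(3.844, 4.233, 7.087)
t=1.000: state=(4.068, 4.570, 6.999)
t=1.050: state=(4.342, 4.930, 7.042)
t=1.100: state=(4.650, 5.287, 7.221)
t=1.150: state=(4.971, 5.611, 7.531)
t=1.160: state=(5.035, 5.669, 7.607)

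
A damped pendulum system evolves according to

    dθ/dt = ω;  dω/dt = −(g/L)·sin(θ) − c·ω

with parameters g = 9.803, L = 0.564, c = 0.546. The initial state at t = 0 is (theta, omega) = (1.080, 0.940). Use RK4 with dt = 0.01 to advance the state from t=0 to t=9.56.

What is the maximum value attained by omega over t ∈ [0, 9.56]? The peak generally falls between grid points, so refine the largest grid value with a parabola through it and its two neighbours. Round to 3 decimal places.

max omega = 3.204

t=0.000: state=(1.080, 0.940)
step 1 (dt=0.01): k1=(0.940, -15.843), k2=(0.861, -15.838), k3=(0.861, -15.835), k4=(0.782, -15.826); state += dt/6·(k1+2k2+2k3+k4)
t=0.010: state=(1.089, 0.782)
t=0.020: state=(1.096, 0.624)
t=0.030: state=(1.101, 0.466)
continuing one RK4 step at a time; state shown every 50 steps (Δt=0.5):
t=0.500: state=(-0.053, -3.888)
t=1.000: state=(-0.763, 1.669)
t=1.500: state=(0.572, 1.698)
t=2.000: state=(0.153, -2.582)
t=2.500: state=(-0.543, 0.650)
t=3.000: state=(0.313, 1.435)
t=3.500: state=(0.161, -1.655)
t=4.000: state=(-0.366, 0.250)
t=4.500: state=(0.180, 1.051)
t=5.000: state=(0.129, -1.063)
t=5.500: state=(-0.244, 0.087)
t=6.000: state=(0.106, 0.736)
t=6.500: state=(0.096, -0.685)
t=7.000: state=(-0.162, 0.018)
t=7.500: state=(0.064, 0.506)
t=8.000: state=(0.069, -0.442)
t=8.500: state=(-0.107, -0.010)
t=9.000: state=(0.038, 0.345)
t=9.500: state=(0.049, -0.285)
t=9.560: state=(0.031, -0.317)
largest grid value and its neighbours: omega(1.240)=3.20200, omega(1.250)=3.20373, omega(1.260)=3.19993
parabola through these three points peaks at t≈1.248 with omega≈3.20383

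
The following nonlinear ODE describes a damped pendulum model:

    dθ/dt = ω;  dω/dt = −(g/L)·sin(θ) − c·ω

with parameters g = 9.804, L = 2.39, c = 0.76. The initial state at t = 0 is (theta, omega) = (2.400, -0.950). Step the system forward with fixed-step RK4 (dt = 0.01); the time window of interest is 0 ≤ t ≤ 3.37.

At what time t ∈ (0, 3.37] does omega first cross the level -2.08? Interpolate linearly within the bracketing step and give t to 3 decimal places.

t=0.000: state=(2.400, -0.950)
step 1 (dt=0.01): k1=(-0.950, -2.049), k2=(-0.960, -2.055), k3=(-0.960, -2.055), k4=(-0.971, -2.062); state += dt/6·(k1+2k2+2k3+k4)
t=0.010: state=(2.390, -0.971)
t=0.020: state=(2.381, -0.991)
t=0.030: state=(2.371, -1.012)
continuing one RK4 step at a time; state shown every 20 steps (Δt=0.2):
t=0.200: state=(2.167, -1.388)
t=0.400: state=(1.841, -1.879)
t=0.470: state=(1.703, -2.055)
next step: t=0.480: state=(1.683, -2.080) — omega has crossed -2.08
linear interpolation between t=0.470 (-2.05541) and t=0.480 (-2.08041) → t≈0.480

t = 0.480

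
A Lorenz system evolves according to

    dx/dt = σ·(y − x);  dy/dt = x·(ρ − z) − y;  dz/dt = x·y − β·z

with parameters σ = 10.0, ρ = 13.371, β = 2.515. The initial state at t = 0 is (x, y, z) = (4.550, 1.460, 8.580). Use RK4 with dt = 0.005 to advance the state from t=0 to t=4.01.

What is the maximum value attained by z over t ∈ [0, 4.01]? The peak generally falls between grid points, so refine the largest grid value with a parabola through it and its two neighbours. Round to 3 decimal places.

t=0.000: state=(4.550, 1.460, 8.580)
step 1 (dt=0.005): k1=(-30.900, 20.339, -14.936), k2=(-29.619, 20.085, -14.727), k3=(-29.657, 20.099, -14.726), k4=(-28.412, 19.852, -14.525); state += dt/6·(k1+2k2+2k3+k4)
t=0.005: state=(4.402, 1.560, 8.506)
t=0.010: state=(4.266, 1.659, 8.435)
t=0.015: state=(4.141, 1.754, 8.365)
continuing one RK4 step at a time; state shown every 40 steps (Δt=0.2):
t=0.200: state=(3.841, 4.940, 7.031)
t=0.400: state=(7.132, 8.853, 10.650)
t=0.600: state=(7.533, 5.929, 16.441)
t=0.800: state=(3.969, 2.776, 13.324)
t=1.000: state=(3.218, 3.518, 9.616)
t=1.200: state=(4.823, 6.069, 8.817)
t=1.400: state=(7.308, 8.048, 12.738)
t=1.600: state=(6.369, 4.989, 15.207)
t=1.800: state=(4.109, 3.535, 12.300)
t=2.000: state=(4.141, 4.668, 9.924)
t=2.200: state=(5.842, 6.847, 10.631)
t=2.400: state=(6.960, 6.779, 13.919)
t=2.600: state=(5.443, 4.509, 13.854)
t=2.800: state=(4.365, 4.291, 11.496)
t=3.000: state=(5.015, 5.656, 10.544)
t=3.200: state=(6.352, 6.827, 12.224)
t=3.400: state=(6.240, 5.686, 13.873)
t=3.600: state=(5.012, 4.562, 12.722)
t=3.800: state=(4.806, 5.037, 11.235)
t=4.000: state=(5.671, 6.189, 11.466)
t=4.010: state=(5.722, 6.233, 11.530)
largest grid value and its neighbours: z(0.605)=16.45319, z(0.610)=16.45789, z(0.615)=16.45492
parabola through these three points peaks at t≈0.611 with z≈16.45794

max z = 16.458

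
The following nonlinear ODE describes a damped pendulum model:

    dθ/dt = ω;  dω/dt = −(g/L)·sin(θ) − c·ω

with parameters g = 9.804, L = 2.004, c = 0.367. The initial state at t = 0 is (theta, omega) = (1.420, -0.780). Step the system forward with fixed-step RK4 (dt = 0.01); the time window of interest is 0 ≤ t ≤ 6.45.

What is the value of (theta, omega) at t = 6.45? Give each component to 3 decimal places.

(theta, omega) = (0.164, -0.875)

t=0.000: state=(1.420, -0.780)
step 1 (dt=0.01): k1=(-0.780, -4.550), k2=(-0.803, -4.539), k3=(-0.803, -4.539), k4=(-0.825, -4.528); state += dt/6·(k1+2k2+2k3+k4)
t=0.010: state=(1.412, -0.825)
t=0.020: state=(1.403, -0.871)
t=0.030: state=(1.395, -0.915)
continuing one RK4 step at a time; state shown every 25 steps (Δt=0.25):
t=0.250: state=(1.090, -1.824)
t=0.500: state=(0.537, -2.511)
t=0.750: state=(-0.109, -2.530)
t=1.000: state=(-0.668, -1.851)
t=1.250: state=(-1.004, -0.807)
t=1.500: state=(-1.068, 0.283)
t=1.750: state=(-0.874, 1.233)
t=2.000: state=(-0.478, 1.861)
t=2.250: state=(0.012, 1.963)
t=2.500: state=(0.456, 1.508)
t=2.750: state=(0.737, 0.703)
t=3.000: state=(0.801, -0.186)
t=3.250: state=(0.653, -0.959)
t=3.500: state=(0.346, -1.440)
t=3.750: state=(-0.031, -1.494)
t=4.000: state=(-0.366, -1.122)
t=4.250: state=(-0.570, -0.483)
t=4.500: state=(-0.602, 0.220)
t=4.750: state=(-0.469, 0.808)
t=5.000: state=(-0.220, 1.136)
t=5.250: state=(0.070, 1.120)
t=5.500: state=(0.314, 0.790)
t=5.750: state=(0.449, 0.273)
t=6.000: state=(0.448, -0.270)
t=6.250: state=(0.324, -0.695)
t=6.450: state=(0.164, -0.875)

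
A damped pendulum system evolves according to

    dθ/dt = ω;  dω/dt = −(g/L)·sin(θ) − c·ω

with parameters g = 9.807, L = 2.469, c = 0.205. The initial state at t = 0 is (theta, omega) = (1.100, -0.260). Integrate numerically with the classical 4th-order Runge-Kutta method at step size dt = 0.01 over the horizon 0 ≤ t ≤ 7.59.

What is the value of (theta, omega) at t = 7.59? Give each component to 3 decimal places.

t=0.000: state=(1.100, -0.260)
step 1 (dt=0.01): k1=(-0.260, -3.487), k2=(-0.277, -3.481), k3=(-0.277, -3.481), k4=(-0.295, -3.474); state += dt/6·(k1+2k2+2k3+k4)
t=0.010: state=(1.097, -0.295)
t=0.020: state=(1.094, -0.329)
t=0.030: state=(1.091, -0.364)
continuing one RK4 step at a time; state shown every 25 steps (Δt=0.25):
t=0.250: state=(0.930, -1.077)
t=0.500: state=(0.578, -1.690)
t=0.750: state=(0.116, -1.935)
t=1.000: state=(-0.350, -1.720)
t=1.250: state=(-0.713, -1.135)
t=1.500: state=(-0.903, -0.368)
t=1.750: state=(-0.896, 0.417)
t=2.000: state=(-0.703, 1.098)
t=2.250: state=(-0.366, 1.541)
t=2.500: state=(0.037, 1.621)
t=2.750: state=(0.412, 1.318)
t=3.000: state=(0.674, 0.743)
t=3.250: state=(0.774, 0.055)
t=3.500: state=(0.703, -0.609)
t=3.750: state=(0.482, -1.126)
t=4.000: state=(0.162, -1.378)
t=4.250: state=(-0.179, -1.298)
t=4.500: state=(-0.462, -0.921)
t=4.750: state=(-0.625, -0.365)
t=5.000: state=(-0.641, 0.236)
t=5.250: state=(-0.513, 0.760)
t=5.500: state=(-0.276, 1.099)
t=5.750: state=(0.014, 1.170)
t=6.000: state=(0.286, 0.963)
t=6.250: state=(0.478, 0.546)
t=6.500: state=(0.551, 0.034)
t=6.750: state=(0.496, -0.460)
t=7.000: state=(0.331, -0.832)
t=7.250: state=(0.097, -0.998)
t=7.500: state=(-0.148, -0.921)
t=7.590: state=(-0.227, -0.838)

(theta, omega) = (-0.227, -0.838)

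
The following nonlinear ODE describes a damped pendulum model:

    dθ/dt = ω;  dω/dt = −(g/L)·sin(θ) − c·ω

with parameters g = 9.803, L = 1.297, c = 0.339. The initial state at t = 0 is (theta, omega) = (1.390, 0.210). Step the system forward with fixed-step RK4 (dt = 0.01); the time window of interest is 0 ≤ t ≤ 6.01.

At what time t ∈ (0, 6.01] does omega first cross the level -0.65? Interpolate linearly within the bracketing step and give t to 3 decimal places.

t=0.000: state=(1.390, 0.210)
step 1 (dt=0.01): k1=(0.210, -7.506), k2=(0.172, -7.495), k3=(0.173, -7.495), k4=(0.135, -7.483); state += dt/6·(k1+2k2+2k3+k4)
t=0.010: state=(1.392, 0.135)
t=0.020: state=(1.393, 0.060)
t=0.030: state=(1.393, -0.014)
t=0.110: state=(1.368, -0.600)
next step: t=0.120: state=(1.362, -0.672) — omega has crossed -0.65
linear interpolation between t=0.110 (-0.59994) and t=0.120 (-0.67177) → t≈0.117

t = 0.117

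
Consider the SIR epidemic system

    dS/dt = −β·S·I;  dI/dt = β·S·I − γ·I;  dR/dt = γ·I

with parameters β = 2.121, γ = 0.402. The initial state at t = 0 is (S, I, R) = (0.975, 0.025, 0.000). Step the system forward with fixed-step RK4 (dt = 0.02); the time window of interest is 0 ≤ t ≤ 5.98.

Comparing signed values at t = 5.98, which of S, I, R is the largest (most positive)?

largest component: R

t=0.000: state=(0.975, 0.025, 0.000)
step 1 (dt=0.02): k1=(-0.052, 0.042, 0.010), k2=(-0.053, 0.042, 0.010), k3=(-0.053, 0.042, 0.010), k4=(-0.053, 0.043, 0.010); state += dt/6·(k1+2k2+2k3+k4)
t=0.020: state=(0.974, 0.026, 0.000)
t=0.040: state=(0.973, 0.027, 0.000)
t=0.060: state=(0.972, 0.028, 0.001)
continuing one RK4 step at a time; state shown every 10 steps (Δt=0.2):
t=0.200: state=(0.963, 0.035, 0.002)
t=0.400: state=(0.946, 0.048, 0.006)
t=0.600: state=(0.924, 0.066, 0.010)
t=0.800: state=(0.894, 0.090, 0.016)
t=1.000: state=(0.855, 0.120, 0.025)
t=1.200: state=(0.807, 0.158, 0.036)
t=1.400: state=(0.747, 0.202, 0.050)
t=1.600: state=(0.679, 0.253, 0.069)
t=1.800: state=(0.603, 0.306, 0.091)
t=2.000: state=(0.524, 0.358, 0.118)
t=2.200: state=(0.445, 0.406, 0.149)
t=2.400: state=(0.372, 0.446, 0.183)
t=2.600: state=(0.306, 0.475, 0.220)
t=2.800: state=(0.249, 0.492, 0.259)
t=3.000: state=(0.202, 0.500, 0.299)
t=3.200: state=(0.163, 0.498, 0.339)
t=3.400: state=(0.132, 0.489, 0.379)
t=3.600: state=(0.108, 0.475, 0.417)
t=3.800: state=(0.088, 0.457, 0.455)
t=4.000: state=(0.073, 0.436, 0.491)
t=4.200: state=(0.061, 0.414, 0.525)
t=4.400: state=(0.052, 0.391, 0.557)
t=4.600: state=(0.044, 0.368, 0.588)
t=4.800: state=(0.038, 0.346, 0.617)
t=5.000: state=(0.033, 0.324, 0.644)
t=5.200: state=(0.029, 0.303, 0.669)
t=5.400: state=(0.025, 0.283, 0.692)
t=5.600: state=(0.023, 0.263, 0.714)
t=5.800: state=(0.020, 0.245, 0.735)
t=5.980: state=(0.018, 0.230, 0.752)
compare at T: S=0.018, I=0.230, R=0.752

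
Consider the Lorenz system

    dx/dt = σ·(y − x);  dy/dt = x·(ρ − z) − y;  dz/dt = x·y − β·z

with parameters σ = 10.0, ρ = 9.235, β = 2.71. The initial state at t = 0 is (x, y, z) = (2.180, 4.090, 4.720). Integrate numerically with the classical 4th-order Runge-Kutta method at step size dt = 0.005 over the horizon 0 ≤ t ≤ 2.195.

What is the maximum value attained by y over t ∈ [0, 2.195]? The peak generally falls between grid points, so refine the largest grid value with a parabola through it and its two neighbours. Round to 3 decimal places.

t=0.000: state=(2.180, 4.090, 4.720)
step 1 (dt=0.005): k1=(19.100, 5.753, -3.875), k2=(18.766, 5.975, -3.621), k3=(18.780, 5.970, -3.625), k4=(18.459, 6.188, -3.374); state += dt/6·(k1+2k2+2k3+k4)
t=0.005: state=(2.274, 4.120, 4.702)
t=0.010: state=(2.365, 4.152, 4.686)
t=0.015: state=(2.453, 4.186, 4.673)
continuing one RK4 step at a time; state shown every 20 steps (Δt=0.1):
t=0.100: state=(3.693, 4.997, 4.804)
t=0.200: state=(4.949, 6.161, 5.815)
t=0.300: state=(6.028, 6.894, 7.650)
t=0.400: state=(6.514, 6.559, 9.626)
t=0.500: state=(6.109, 5.313, 10.666)
t=0.600: state=(5.122, 4.057, 10.417)
t=0.700: state=(4.158, 3.353, 9.414)
t=0.800: state=(3.563, 3.179, 8.257)
t=0.900: state=(3.374, 3.366, 7.275)
t=1.000: state=(3.518, 3.803, 6.621)
t=1.100: state=(3.918, 4.418, 6.388)
t=1.200: state=(4.486, 5.100, 6.634)
t=1.300: state=(5.090, 5.651, 7.339)
t=1.400: state=(5.534, 5.827, 8.305)
t=1.500: state=(5.631, 5.527, 9.142)
t=1.600: state=(5.353, 4.931, 9.496)
t=1.700: state=(4.868, 4.361, 9.310)
t=1.800: state=(4.408, 4.021, 8.784)
t=1.900: state=(4.123, 3.946, 8.171)
t=2.000: state=(4.054, 4.089, 7.659)
t=2.100: state=(4.178, 4.382, 7.363)
t=2.195: state=(4.425, 4.728, 7.334)
largest grid value and its neighbours: y(0.315)=6.92079, y(0.320)=6.92377, y(0.325)=6.92372
parabola through these three points peaks at t≈0.322 with y≈6.92413

max y = 6.924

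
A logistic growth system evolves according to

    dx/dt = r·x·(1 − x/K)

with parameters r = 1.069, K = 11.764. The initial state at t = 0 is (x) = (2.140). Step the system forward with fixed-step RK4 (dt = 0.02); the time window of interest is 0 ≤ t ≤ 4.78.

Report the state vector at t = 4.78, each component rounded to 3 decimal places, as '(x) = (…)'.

t=0.000: state=(2.140)
step 1 (dt=0.02): k1=(1.872), k2=(1.884), k3=(1.884), k4=(1.897); state += dt/6·(k1+2k2+2k3+k4)
t=0.020: state=(2.178)
t=0.040: state=(2.216)
t=0.060: state=(2.255)
continuing one RK4 step at a time; state shown every 10 steps (Δt=0.2):
t=0.200: state=(2.540)
t=0.400: state=(2.991)
t=0.600: state=(3.493)
t=0.800: state=(4.040)
t=1.000: state=(4.624)
t=1.200: state=(5.236)
t=1.400: state=(5.862)
t=1.600: state=(6.488)
t=1.800: state=(7.101)
t=2.000: state=(7.688)
t=2.200: state=(8.237)
t=2.400: state=(8.742)
t=2.600: state=(9.197)
t=2.800: state=(9.600)
t=3.000: state=(9.952)
t=3.200: state=(10.256)
t=3.400: state=(10.516)
t=3.600: state=(10.735)
t=3.800: state=(10.919)
t=4.000: state=(11.072)
t=4.200: state=(11.199)
t=4.400: state=(11.303)
t=4.600: state=(11.389)
t=4.780: state=(11.453)

(x) = (11.453)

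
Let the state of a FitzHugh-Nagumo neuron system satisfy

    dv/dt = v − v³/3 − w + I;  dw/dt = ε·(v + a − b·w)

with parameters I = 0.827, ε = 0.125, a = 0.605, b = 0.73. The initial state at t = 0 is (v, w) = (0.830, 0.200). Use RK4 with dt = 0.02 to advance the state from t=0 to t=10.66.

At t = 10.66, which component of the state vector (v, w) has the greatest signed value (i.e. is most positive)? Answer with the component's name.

t=0.000: state=(0.830, 0.200)
step 1 (dt=0.02): k1=(1.266, 0.161), k2=(1.269, 0.163), k3=(1.269, 0.163), k4=(1.271, 0.164); state += dt/6·(k1+2k2+2k3+k4)
t=0.020: state=(0.855, 0.203)
t=0.040: state=(0.881, 0.207)
t=0.060: state=(0.906, 0.210)
continuing one RK4 step at a time; state shown every 25 steps (Δt=0.5):
t=0.500: state=(1.426, 0.298)
t=1.000: state=(1.756, 0.420)
t=1.500: state=(1.841, 0.549)
t=2.000: state=(1.830, 0.674)
t=2.500: state=(1.791, 0.792)
t=3.000: state=(1.744, 0.901)
t=3.500: state=(1.694, 1.003)
t=4.000: state=(1.642, 1.097)
t=4.500: state=(1.589, 1.184)
t=5.000: state=(1.536, 1.264)
t=5.500: state=(1.481, 1.336)
t=6.000: state=(1.425, 1.403)
t=6.500: state=(1.366, 1.462)
t=7.000: state=(1.305, 1.516)
t=7.500: state=(1.241, 1.563)
t=8.000: state=(1.173, 1.604)
t=8.500: state=(1.099, 1.639)
t=9.000: state=(1.017, 1.667)
t=9.500: state=(0.924, 1.689)
t=10.000: state=(0.813, 1.704)
t=10.500: state=(0.677, 1.711)
t=10.660: state=(0.625, 1.711)
compare at T: v=0.625, w=1.711

largest component: w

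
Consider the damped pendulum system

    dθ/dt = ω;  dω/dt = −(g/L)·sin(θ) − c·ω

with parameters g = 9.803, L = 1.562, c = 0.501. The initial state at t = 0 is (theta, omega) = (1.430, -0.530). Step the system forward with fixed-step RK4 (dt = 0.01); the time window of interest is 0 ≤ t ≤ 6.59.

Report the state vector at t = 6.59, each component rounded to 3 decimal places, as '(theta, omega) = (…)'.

t=0.000: state=(1.430, -0.530)
step 1 (dt=0.01): k1=(-0.530, -5.948), k2=(-0.560, -5.931), k3=(-0.560, -5.931), k4=(-0.589, -5.914); state += dt/6·(k1+2k2+2k3+k4)
t=0.010: state=(1.424, -0.589)
t=0.020: state=(1.418, -0.648)
t=0.030: state=(1.411, -0.707)
continuing one RK4 step at a time; state shown every 25 steps (Δt=0.25):
t=0.250: state=(1.122, -1.883)
t=0.500: state=(0.529, -2.741)
t=0.750: state=(-0.169, -2.664)
t=1.000: state=(-0.726, -1.686)
t=1.250: state=(-0.983, -0.349)
t=1.500: state=(-0.908, 0.909)
t=1.750: state=(-0.559, 1.800)
t=2.000: state=(-0.063, 2.034)
t=2.250: state=(0.396, 1.530)
t=2.500: state=(0.664, 0.578)
t=2.750: state=(0.680, -0.433)
t=3.000: state=(0.469, -1.198)
t=3.250: state=(0.121, -1.487)
t=3.500: state=(-0.228, -1.220)
t=3.750: state=(-0.456, -0.561)
t=4.000: state=(-0.500, 0.205)
t=4.250: state=(-0.367, 0.814)
t=4.500: state=(-0.122, 1.078)
t=4.750: state=(0.138, 0.931)
t=5.000: state=(0.318, 0.473)
t=5.250: state=(0.365, -0.094)
t=5.500: state=(0.279, -0.562)
t=5.750: state=(0.105, -0.781)
t=6.000: state=(-0.086, -0.698)
t=6.250: state=(-0.224, -0.377)
t=6.500: state=(-0.266, 0.038)
t=6.590: state=(-0.256, 0.180)

(theta, omega) = (-0.256, 0.180)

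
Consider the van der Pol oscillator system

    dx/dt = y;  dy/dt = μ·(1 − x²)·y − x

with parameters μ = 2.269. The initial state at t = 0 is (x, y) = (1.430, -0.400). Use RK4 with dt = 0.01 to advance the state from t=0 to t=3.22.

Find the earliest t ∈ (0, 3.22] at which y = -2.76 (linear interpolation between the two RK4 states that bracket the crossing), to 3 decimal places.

t = 1.404

t=0.000: state=(1.430, -0.400)
step 1 (dt=0.01): k1=(-0.400, -0.482), k2=(-0.402, -0.479), k3=(-0.402, -0.479), k4=(-0.405, -0.477); state += dt/6·(k1+2k2+2k3+k4)
t=0.010: state=(1.426, -0.405)
t=0.020: state=(1.422, -0.410)
t=0.030: state=(1.418, -0.414)
continuing one RK4 step at a time; state shown every 20 steps (Δt=0.2):
t=0.200: state=(1.341, -0.491)
t=0.400: state=(1.233, -0.588)
t=0.600: state=(1.104, -0.715)
t=0.800: state=(0.943, -0.902)
t=1.000: state=(0.735, -1.209)
t=1.200: state=(0.444, -1.755)
t=1.400: state=(0.004, -2.736)
next step: t=1.410: state=(-0.024, -2.798) — y has crossed -2.76
linear interpolation between t=1.400 (-2.73571) and t=1.410 (-2.79838) → t≈1.404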